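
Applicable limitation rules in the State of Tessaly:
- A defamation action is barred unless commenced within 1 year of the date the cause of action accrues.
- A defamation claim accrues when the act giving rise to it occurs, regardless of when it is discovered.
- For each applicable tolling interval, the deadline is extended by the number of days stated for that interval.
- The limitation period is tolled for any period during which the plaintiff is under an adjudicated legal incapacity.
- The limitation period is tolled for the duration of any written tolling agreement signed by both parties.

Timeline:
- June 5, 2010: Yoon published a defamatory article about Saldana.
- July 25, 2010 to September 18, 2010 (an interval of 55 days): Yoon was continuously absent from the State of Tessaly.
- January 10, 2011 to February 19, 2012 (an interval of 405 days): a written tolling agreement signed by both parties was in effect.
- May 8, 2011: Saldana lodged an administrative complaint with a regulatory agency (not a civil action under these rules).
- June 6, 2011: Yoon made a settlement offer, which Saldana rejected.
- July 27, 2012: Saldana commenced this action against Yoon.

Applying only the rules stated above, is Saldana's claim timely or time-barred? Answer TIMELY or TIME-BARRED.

TIME-BARRED

The limitation period began to run on June 5, 2010.
Adding the 1 year base period to June 5, 2010 gives a deadline of June 5, 2011, before any tolling.
The period was tolled for 405 days by the written tolling agreement (January 10, 2011 to February 19, 2012), pushing the deadline to July 14, 2012.
The defendant's absence from the jurisdiction from July 25, 2010 to September 18, 2010 does not toll the period, because no stated rule makes the defendant's absence a tolling event.
None of the other events listed affects the running of the period under the stated rules.
Saldana filed on July 27, 2012, after the July 14, 2012 deadline, so the action is time-barred.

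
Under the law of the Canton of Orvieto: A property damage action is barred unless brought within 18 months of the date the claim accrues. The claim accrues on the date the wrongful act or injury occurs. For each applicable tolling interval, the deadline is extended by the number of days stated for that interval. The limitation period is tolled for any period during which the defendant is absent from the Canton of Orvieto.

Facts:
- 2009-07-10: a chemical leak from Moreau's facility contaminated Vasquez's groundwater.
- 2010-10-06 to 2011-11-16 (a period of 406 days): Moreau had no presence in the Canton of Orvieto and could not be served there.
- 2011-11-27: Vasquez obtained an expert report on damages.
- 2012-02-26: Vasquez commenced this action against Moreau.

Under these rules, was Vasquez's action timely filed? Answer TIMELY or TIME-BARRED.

The limitation period began to run on 2009-07-10.
Adding the 18 months base period to 2009-07-10 gives a deadline of 2011-01-10, before any tolling.
Because the defendant's absence from the jurisdiction ran from 2010-10-06 to 2011-11-16, the deadline is extended by 406 days to 2012-02-20.
Nothing else in the chronology tolls or restarts the period.
Filing on 2012-02-26 missed the 2012-02-20 deadline — the action is time-barred.

TIME-BARRED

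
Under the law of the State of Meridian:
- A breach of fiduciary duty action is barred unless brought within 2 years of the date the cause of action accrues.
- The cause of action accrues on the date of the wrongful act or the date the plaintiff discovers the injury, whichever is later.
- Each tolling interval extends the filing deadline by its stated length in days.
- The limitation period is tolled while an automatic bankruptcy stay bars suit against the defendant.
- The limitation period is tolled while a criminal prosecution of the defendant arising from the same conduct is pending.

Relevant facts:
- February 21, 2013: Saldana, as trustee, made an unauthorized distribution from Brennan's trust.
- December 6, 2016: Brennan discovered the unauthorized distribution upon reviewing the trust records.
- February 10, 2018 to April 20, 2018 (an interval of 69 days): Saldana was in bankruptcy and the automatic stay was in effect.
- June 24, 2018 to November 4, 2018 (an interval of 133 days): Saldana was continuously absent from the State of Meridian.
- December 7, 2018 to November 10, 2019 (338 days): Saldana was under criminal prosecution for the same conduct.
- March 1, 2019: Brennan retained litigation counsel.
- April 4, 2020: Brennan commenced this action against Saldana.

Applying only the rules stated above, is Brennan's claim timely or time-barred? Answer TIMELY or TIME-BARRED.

The claim accrued on December 6, 2016 — the later of the February 21, 2013 act and the December 6, 2016 discovery.
The untolled deadline — 2 years after December 6, 2016 — is December 6, 2018.
The period was tolled for 69 days by the automatic bankruptcy stay (February 10, 2018 to April 20, 2018), pushing the deadline to February 13, 2019.
The pending criminal prosecution from December 7, 2018 to November 10, 2019 tolled the period for 338 days, extending the deadline to January 17, 2020.
Although the defendant's absence ran from June 24, 2018 to November 4, 2018, the stated rules do not make that a tolling event, so it is disregarded.
Nothing else in the chronology tolls or restarts the period.
Filing on April 4, 2020 missed the January 17, 2020 deadline — the action is time-barred.

TIME-BARRED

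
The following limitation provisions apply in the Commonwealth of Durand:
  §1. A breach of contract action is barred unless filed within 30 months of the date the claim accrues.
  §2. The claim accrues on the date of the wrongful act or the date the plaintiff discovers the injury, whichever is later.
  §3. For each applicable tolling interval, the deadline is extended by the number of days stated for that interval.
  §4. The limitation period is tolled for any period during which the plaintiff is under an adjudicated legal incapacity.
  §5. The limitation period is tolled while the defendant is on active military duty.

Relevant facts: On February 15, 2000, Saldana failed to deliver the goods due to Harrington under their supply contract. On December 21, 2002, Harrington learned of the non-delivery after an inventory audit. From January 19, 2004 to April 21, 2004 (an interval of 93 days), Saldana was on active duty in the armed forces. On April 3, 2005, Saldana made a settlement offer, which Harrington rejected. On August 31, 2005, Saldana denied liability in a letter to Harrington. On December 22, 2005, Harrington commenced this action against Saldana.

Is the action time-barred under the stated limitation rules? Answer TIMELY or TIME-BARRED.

Because discovery on December 21, 2002 post-dates the February 15, 2000 act, accrual under the later-of rule falls on December 21, 2002.
Adding the 30 months base period to December 21, 2002 gives a deadline of June 21, 2005, before any tolling.
The defendant's active military service from January 19, 2004 to April 21, 2004 tolled the period for 93 days, extending the deadline to September 22, 2005.
Nothing else in the chronology tolls or restarts the period.
Harrington filed on December 22, 2005, after the September 22, 2005 deadline, so the action is time-barred.

TIME-BARRED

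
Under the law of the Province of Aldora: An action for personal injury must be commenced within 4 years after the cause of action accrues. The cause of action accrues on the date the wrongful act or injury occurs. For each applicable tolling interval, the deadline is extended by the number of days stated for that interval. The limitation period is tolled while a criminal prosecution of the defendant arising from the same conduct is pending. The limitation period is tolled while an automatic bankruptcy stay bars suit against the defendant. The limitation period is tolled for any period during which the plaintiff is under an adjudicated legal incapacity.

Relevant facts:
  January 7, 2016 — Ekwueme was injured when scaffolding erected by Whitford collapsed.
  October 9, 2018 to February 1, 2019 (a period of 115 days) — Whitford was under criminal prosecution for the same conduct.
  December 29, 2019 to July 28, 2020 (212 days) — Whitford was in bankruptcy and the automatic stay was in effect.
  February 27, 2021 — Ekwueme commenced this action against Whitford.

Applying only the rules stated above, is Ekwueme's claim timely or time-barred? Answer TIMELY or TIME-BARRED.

TIME-BARRED

The limitation period began to run on January 7, 2016.
The untolled deadline — 4 years after January 7, 2016 — is January 7, 2020.
Because the pending criminal prosecution ran from October 9, 2018 to February 1, 2019, the deadline is extended by 115 days to May 1, 2020.
The period was tolled for 212 days by the automatic bankruptcy stay (December 29, 2019 to July 28, 2020), pushing the deadline to November 29, 2020.
Filing on February 27, 2021 missed the November 29, 2020 deadline — the action is time-barred.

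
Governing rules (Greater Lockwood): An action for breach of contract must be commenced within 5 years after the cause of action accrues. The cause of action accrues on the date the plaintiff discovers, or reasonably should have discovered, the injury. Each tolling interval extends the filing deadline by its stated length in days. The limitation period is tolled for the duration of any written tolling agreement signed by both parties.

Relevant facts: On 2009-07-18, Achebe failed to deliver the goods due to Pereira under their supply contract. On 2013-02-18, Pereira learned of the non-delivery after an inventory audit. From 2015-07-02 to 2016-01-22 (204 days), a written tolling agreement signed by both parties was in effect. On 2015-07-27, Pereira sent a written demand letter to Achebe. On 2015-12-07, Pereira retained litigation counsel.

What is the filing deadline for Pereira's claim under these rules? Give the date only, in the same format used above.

2018-09-10

Accrual is tied to discovery, so the period began on 2013-02-18 rather than on 2009-07-18 when the act occurred.
5 years from 2013-02-18 is 2018-02-18.
The period was tolled for 204 days by the written tolling agreement (2015-07-02 to 2016-01-22), pushing the deadline to 2018-09-10.
Nothing else in the chronology tolls or restarts the period.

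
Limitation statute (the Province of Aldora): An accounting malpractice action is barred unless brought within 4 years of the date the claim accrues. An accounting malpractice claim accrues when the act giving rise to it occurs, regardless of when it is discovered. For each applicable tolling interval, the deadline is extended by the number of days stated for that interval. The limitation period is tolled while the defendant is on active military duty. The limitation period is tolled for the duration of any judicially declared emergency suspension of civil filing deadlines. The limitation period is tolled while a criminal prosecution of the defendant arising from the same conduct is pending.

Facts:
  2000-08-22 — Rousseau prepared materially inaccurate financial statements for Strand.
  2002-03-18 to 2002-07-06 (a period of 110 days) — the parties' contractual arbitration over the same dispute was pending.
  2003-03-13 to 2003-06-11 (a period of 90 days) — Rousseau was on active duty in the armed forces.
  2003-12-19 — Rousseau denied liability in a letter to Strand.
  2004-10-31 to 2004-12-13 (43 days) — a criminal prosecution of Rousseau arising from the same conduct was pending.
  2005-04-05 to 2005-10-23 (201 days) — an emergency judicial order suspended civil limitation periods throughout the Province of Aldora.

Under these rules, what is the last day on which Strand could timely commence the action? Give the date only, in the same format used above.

The claim accrued on 2000-08-22, when the wrongful act occurred.
The untolled deadline — 4 years after 2000-08-22 — is 2004-08-22.
Because the defendant's active military service ran from 2003-03-13 to 2003-06-11, the deadline is extended by 90 days to 2004-11-20.
The period was tolled for 43 days by the pending criminal prosecution (2004-10-31 to 2004-12-13), pushing the deadline to 2005-01-02.
The emergency suspension of filing deadlines starting 2005-04-05 came too late — the period had run on 2005-01-02 — and so does not extend the deadline.
The pending related arbitration from 2002-03-18 to 2002-07-06 does not toll the period, because no stated rule makes a pending arbitration a tolling event.
The other events in the timeline have no effect on the limitation period under the stated rules.

2005-01-02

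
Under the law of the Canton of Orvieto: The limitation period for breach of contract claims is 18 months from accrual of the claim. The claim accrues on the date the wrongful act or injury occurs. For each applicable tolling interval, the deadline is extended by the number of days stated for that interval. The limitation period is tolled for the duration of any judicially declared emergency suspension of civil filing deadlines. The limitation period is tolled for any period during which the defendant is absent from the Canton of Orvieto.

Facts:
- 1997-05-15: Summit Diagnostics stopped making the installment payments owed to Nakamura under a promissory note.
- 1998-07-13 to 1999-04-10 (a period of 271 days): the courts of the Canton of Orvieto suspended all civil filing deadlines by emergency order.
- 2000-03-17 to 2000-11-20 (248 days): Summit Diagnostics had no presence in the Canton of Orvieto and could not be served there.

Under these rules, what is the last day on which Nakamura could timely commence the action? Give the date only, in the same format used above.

1999-08-13

The limitation period began to run on 1997-05-15.
Adding the 18 months base period to 1997-05-15 gives a deadline of 1998-11-15, before any tolling.
The emergency suspension of filing deadlines from 1998-07-13 to 1999-04-10 tolled the period for 271 days, extending the deadline to 1999-08-13.
By the time the defendant's absence from the jurisdiction began on 2000-03-17, the limitation period had already expired on 1999-08-13; that interval cannot revive it.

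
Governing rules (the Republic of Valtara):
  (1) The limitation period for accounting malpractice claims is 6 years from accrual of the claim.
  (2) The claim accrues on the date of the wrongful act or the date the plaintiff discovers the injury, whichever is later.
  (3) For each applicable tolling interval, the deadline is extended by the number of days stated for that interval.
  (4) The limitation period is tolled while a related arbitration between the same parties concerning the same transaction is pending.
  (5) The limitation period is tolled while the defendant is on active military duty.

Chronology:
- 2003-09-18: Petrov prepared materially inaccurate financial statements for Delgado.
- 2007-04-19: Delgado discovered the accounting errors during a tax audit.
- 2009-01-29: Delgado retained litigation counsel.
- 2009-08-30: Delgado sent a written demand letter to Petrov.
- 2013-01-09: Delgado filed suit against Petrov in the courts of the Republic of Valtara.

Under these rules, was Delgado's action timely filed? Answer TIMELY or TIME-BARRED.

TIMELY

Taking the later of the act (2003-09-18) and discovery (2007-04-19), the claim accrued on 2007-04-19.
The untolled deadline — 6 years after 2007-04-19 — is 2013-04-19.
Nothing else in the chronology tolls or restarts the period.
Filing on 2013-01-09 beat the 2013-04-19 deadline — the action is timely.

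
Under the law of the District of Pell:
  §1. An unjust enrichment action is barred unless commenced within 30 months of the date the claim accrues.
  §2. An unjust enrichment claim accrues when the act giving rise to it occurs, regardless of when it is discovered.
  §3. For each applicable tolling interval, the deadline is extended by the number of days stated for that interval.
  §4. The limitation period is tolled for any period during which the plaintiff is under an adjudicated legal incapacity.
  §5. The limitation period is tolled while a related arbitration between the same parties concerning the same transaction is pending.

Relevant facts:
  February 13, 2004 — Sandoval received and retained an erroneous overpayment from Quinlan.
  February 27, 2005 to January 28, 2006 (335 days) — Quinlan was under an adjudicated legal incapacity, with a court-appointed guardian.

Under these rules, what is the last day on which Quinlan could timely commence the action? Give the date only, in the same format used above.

July 14, 2007

The limitation period began to run on February 13, 2004.
Adding the 30 months base period to February 13, 2004 gives a deadline of August 13, 2006, before any tolling.
The period was tolled for 335 days by the plaintiff's legal incapacity (February 27, 2005 to January 28, 2006), pushing the deadline to July 14, 2007.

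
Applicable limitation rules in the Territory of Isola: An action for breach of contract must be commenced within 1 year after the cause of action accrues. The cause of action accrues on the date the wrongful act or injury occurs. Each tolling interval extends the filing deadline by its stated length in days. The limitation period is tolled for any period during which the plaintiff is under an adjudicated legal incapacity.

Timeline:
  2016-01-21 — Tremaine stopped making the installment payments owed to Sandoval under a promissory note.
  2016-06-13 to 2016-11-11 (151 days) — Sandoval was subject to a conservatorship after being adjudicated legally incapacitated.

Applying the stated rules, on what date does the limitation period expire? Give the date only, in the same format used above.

The claim accrued on 2016-01-21, when the wrongful act occurred.
1 year from 2016-01-21 is 2017-01-21.
The plaintiff's legal incapacity from 2016-06-13 to 2016-11-11 tolled the period for 151 days, extending the deadline to 2017-06-21.

2017-06-21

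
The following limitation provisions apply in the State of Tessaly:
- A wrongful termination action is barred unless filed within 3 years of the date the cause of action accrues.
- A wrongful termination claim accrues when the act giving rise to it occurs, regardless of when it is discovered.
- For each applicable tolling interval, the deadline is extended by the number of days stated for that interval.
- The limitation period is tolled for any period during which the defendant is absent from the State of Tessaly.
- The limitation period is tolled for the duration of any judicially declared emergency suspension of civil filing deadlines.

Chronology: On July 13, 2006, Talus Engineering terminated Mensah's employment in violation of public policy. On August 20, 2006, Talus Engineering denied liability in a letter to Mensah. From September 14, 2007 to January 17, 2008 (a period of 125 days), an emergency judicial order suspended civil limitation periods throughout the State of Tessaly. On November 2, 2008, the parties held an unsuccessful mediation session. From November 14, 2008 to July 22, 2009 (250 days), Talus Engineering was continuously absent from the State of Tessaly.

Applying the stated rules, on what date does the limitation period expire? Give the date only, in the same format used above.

July 23, 2010

The limitation period began to run on July 13, 2006.
Adding the 3 years base period to July 13, 2006 gives a deadline of July 13, 2009, before any tolling.
The period was tolled for 125 days by the emergency suspension of filing deadlines (September 14, 2007 to January 17, 2008), pushing the deadline to November 15, 2009.
Because the defendant's absence from the jurisdiction ran from November 14, 2008 to July 22, 2009, the deadline is extended by 250 days to July 23, 2010.
None of the other events listed affects the running of the period under the stated rules.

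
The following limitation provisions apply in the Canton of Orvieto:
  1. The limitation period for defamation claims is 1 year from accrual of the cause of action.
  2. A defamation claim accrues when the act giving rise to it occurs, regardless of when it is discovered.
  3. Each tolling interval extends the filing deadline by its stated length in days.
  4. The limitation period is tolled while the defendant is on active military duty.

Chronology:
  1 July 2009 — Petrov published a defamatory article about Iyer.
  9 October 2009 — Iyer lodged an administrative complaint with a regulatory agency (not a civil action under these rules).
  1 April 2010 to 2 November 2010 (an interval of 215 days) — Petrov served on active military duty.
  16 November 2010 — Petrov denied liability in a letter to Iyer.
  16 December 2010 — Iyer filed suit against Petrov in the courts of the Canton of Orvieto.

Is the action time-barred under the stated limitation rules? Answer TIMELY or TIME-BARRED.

The cause of action accrued on 1 July 2009, the date of the act.
Adding the 1 year base period to 1 July 2009 gives a deadline of 1 July 2010, before any tolling.
Because the defendant's active military service ran from 1 April 2010 to 2 November 2010, the deadline is extended by 215 days to 1 February 2011.
Nothing else in the chronology tolls or restarts the period.
The 16 December 2010 filing precedes the 1 February 2011 deadline; the claim is timely.

TIMELY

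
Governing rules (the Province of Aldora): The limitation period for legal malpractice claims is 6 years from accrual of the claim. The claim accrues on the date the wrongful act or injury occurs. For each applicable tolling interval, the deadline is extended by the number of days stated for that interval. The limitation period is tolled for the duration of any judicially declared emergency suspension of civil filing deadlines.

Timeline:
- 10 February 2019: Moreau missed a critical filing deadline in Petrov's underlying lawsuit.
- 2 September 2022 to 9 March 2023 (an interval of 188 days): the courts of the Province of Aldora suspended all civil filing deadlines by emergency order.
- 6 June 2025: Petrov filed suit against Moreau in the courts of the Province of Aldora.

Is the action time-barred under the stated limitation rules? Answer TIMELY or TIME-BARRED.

The claim accrued on 10 February 2019, the date of the act.
Adding the 6 years base period to 10 February 2019 gives a deadline of 10 February 2025, before any tolling.
The period was tolled for 188 days by the emergency suspension of filing deadlines (2 September 2022 to 9 March 2023), pushing the deadline to 17 August 2025.
The 6 June 2025 filing precedes the 17 August 2025 deadline; the claim is timely.

TIMELY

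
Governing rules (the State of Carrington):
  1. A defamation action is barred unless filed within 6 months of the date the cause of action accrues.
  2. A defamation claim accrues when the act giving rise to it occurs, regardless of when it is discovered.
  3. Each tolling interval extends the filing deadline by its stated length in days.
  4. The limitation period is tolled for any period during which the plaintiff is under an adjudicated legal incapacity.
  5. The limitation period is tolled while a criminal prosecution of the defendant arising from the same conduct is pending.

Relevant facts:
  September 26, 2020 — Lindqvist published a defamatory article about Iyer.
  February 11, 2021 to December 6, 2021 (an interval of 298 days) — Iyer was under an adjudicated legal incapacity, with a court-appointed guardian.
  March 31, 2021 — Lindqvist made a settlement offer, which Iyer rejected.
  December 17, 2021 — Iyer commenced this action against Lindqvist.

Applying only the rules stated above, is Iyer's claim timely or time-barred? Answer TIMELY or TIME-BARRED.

TIMELY

The limitation period began to run on September 26, 2020.
6 months from September 26, 2020 is March 26, 2021.
The period was tolled for 298 days by the plaintiff's legal incapacity (February 11, 2021 to December 6, 2021), pushing the deadline to January 18, 2022.
Nothing else in the chronology tolls or restarts the period.
Iyer filed on December 17, 2021, before the January 18, 2022 deadline, so the action is timely.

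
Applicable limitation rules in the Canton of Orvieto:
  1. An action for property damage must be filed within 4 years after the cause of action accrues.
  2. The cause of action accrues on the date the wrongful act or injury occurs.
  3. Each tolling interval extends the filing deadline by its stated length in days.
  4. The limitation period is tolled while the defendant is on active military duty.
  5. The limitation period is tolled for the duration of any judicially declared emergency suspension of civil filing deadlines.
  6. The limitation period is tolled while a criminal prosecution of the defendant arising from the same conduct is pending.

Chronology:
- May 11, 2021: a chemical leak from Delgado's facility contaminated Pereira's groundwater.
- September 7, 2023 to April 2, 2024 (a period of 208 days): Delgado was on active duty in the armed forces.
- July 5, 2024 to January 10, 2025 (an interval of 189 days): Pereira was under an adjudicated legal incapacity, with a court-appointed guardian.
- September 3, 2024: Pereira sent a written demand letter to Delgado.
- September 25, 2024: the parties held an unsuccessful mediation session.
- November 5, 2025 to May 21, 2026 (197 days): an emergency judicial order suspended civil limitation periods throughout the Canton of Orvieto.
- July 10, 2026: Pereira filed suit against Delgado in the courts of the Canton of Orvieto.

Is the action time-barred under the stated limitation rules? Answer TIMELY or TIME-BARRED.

TIME-BARRED

The cause of action accrued on May 11, 2021, the date of the act.
4 years from May 11, 2021 is May 11, 2025.
Because the defendant's active military service ran from September 7, 2023 to April 2, 2024, the deadline is extended by 208 days to December 5, 2025.
The emergency suspension of filing deadlines from November 5, 2025 to May 21, 2026 tolled the period for 197 days, extending the deadline to June 20, 2026.
Although the plaintiff's incapacity ran from July 5, 2024 to January 10, 2025, the stated rules do not make that a tolling event, so it is disregarded.
Nothing else in the chronology tolls or restarts the period.
The July 10, 2026 filing falls after the June 20, 2026 deadline; the claim is time-barred.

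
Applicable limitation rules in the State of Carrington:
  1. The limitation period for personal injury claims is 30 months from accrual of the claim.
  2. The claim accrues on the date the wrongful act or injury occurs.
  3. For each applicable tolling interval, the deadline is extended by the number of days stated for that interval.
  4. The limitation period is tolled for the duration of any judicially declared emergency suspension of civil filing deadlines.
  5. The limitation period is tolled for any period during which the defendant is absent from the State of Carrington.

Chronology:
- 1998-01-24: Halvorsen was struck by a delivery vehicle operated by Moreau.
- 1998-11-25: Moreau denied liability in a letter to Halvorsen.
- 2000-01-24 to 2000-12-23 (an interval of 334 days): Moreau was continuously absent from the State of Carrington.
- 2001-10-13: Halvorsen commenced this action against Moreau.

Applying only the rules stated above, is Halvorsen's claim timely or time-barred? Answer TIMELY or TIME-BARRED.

The limitation period began to run on 1998-01-24.
Adding the 30 months base period to 1998-01-24 gives a deadline of 2000-07-24, before any tolling.
Because the defendant's absence from the jurisdiction ran from 2000-01-24 to 2000-12-23, the deadline is extended by 334 days to 2001-06-23.
None of the other events listed affects the running of the period under the stated rules.
Halvorsen filed on 2001-10-13, after the 2001-06-23 deadline, so the action is time-barred.

TIME-BARRED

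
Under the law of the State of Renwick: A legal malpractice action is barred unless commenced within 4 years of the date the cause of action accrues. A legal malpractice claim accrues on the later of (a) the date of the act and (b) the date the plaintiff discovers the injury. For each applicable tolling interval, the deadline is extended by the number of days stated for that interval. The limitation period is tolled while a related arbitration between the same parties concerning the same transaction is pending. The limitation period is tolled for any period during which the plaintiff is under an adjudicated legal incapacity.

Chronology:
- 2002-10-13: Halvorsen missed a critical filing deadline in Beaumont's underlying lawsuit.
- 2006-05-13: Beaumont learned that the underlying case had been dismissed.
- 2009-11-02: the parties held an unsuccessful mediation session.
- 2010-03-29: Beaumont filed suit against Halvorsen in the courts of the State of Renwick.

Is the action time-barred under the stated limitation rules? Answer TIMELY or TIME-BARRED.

Taking the later of the act (2002-10-13) and discovery (2006-05-13), the claim accrued on 2006-05-13.
Adding the 4 years base period to 2006-05-13 gives a deadline of 2010-05-13, before any tolling.
Nothing else in the chronology tolls or restarts the period.
Beaumont filed on 2010-03-29, before the 2010-05-13 deadline, so the action is timely.

TIMELY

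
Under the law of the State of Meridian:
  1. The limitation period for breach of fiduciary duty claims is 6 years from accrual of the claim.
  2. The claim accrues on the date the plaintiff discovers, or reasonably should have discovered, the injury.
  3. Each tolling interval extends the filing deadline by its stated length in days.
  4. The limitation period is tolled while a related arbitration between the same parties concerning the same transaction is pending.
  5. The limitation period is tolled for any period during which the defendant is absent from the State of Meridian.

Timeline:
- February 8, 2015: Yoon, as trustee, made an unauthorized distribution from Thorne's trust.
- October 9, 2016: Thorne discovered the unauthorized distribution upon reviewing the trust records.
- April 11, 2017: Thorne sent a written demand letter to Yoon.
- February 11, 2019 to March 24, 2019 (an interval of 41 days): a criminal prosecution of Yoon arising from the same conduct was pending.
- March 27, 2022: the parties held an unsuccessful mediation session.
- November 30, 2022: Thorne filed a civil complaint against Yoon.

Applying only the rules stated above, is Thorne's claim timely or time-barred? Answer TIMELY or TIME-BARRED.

TIME-BARRED

Under the discovery rule, the claim accrued on October 9, 2016, when Thorne discovered the injury — not on the February 8, 2015 date of the underlying act.
Adding the 6 years base period to October 9, 2016 gives a deadline of October 9, 2022, before any tolling.
The pending criminal prosecution from February 11, 2019 to March 24, 2019 does not toll the period, because no stated rule makes a criminal prosecution a tolling event.
None of the other events listed affects the running of the period under the stated rules.
Thorne filed on November 30, 2022, after the October 9, 2022 deadline, so the action is time-barred.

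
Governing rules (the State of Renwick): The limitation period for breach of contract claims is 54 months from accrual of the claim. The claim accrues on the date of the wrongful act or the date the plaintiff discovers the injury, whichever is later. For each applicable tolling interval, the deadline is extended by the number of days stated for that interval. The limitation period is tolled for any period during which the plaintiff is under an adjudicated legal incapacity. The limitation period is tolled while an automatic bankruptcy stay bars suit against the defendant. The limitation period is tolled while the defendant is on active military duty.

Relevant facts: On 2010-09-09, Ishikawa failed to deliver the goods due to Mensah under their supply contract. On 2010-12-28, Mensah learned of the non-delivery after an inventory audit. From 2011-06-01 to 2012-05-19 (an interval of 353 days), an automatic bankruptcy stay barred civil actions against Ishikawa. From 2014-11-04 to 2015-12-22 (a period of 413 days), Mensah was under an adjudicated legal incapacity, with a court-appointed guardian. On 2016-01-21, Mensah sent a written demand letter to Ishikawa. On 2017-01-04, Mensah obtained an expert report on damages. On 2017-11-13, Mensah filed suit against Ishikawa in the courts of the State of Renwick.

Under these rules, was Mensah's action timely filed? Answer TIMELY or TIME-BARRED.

TIME-BARRED

The claim accrued on 2010-12-28 — the later of the 2010-09-09 act and the 2010-12-28 discovery.
Adding the 54 months base period to 2010-12-28 gives a deadline of 2015-06-28, before any tolling.
Because the automatic bankruptcy stay ran from 2011-06-01 to 2012-05-19, the deadline is extended by 353 days to 2016-06-15.
The plaintiff's legal incapacity from 2014-11-04 to 2015-12-22 tolled the period for 413 days, extending the deadline to 2017-08-02.
None of the other events listed affects the running of the period under the stated rules.
Filing on 2017-11-13 missed the 2017-08-02 deadline — the action is time-barred.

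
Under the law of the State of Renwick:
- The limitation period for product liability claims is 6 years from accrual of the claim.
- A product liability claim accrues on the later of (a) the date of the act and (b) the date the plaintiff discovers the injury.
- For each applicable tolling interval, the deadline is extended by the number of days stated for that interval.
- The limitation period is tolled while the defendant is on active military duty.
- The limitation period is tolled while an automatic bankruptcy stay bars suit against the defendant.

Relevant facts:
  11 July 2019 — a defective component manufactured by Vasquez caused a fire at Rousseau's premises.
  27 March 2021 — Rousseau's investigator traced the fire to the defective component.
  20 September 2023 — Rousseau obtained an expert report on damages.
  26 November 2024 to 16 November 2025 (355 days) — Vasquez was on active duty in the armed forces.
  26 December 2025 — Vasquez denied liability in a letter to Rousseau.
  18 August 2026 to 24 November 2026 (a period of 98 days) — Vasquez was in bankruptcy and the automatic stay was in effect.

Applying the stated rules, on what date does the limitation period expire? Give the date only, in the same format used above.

22 June 2028

The claim accrued on 27 March 2021 — the later of the 11 July 2019 act and the 27 March 2021 discovery.
6 years from 27 March 2021 is 27 March 2027.
Because the defendant's active military service ran from 26 November 2024 to 16 November 2025, the deadline is extended by 355 days to 16 March 2028.
Because the automatic bankruptcy stay ran from 18 August 2026 to 24 November 2026, the deadline is extended by 98 days to 22 June 2028.
Nothing else in the chronology tolls or restarts the period.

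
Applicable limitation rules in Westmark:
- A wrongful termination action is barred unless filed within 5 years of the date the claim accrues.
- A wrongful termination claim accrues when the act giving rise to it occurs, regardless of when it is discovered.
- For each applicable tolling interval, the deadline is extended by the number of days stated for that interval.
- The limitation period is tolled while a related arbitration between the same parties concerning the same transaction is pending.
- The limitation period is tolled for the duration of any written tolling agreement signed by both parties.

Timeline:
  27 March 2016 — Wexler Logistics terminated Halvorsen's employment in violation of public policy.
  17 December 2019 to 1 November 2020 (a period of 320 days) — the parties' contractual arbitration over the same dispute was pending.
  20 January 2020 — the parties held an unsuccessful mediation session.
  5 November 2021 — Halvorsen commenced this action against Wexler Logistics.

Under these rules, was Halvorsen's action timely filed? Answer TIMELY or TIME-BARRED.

The limitation period began to run on 27 March 2016.
Adding the 5 years base period to 27 March 2016 gives a deadline of 27 March 2021, before any tolling.
The pending related arbitration from 17 December 2019 to 1 November 2020 tolled the period for 320 days, extending the deadline to 10 February 2022.
The other events in the timeline have no effect on the limitation period under the stated rules.
The 5 November 2021 filing precedes the 10 February 2022 deadline; the claim is timely.

TIMELY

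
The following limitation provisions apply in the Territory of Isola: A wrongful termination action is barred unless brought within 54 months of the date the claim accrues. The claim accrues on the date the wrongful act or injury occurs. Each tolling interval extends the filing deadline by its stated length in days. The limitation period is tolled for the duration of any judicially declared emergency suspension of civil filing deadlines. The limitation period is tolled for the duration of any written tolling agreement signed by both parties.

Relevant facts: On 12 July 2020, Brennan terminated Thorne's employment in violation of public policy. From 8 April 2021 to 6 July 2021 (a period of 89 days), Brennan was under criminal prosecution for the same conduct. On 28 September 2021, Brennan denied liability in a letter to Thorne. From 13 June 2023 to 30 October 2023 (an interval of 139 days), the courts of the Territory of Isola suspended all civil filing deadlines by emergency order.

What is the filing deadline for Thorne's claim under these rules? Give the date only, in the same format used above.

31 May 2025

The claim accrued on 12 July 2020, when the wrongful act occurred.
The untolled deadline — 54 months after 12 July 2020 — is 12 January 2025.
Because the emergency suspension of filing deadlines ran from 13 June 2023 to 30 October 2023, the deadline is extended by 139 days to 31 May 2025.
The pending criminal prosecution from 8 April 2021 to 6 July 2021 does not toll the period, because no stated rule makes a criminal prosecution a tolling event.
None of the other events listed affects the running of the period under the stated rules.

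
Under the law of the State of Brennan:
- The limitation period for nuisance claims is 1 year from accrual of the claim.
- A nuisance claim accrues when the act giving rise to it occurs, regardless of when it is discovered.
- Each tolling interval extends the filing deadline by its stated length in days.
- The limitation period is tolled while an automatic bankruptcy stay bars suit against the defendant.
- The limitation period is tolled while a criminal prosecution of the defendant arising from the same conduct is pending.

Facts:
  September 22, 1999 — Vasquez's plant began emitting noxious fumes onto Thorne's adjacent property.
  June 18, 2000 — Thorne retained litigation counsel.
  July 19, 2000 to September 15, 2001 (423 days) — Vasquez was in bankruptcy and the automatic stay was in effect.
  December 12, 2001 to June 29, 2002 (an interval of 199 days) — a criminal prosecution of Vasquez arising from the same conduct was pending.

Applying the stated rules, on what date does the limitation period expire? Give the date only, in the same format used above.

November 19, 2001

The claim accrued on September 22, 1999, when the wrongful act occurred.
Adding the 1 year base period to September 22, 1999 gives a deadline of September 22, 2000, before any tolling.
Because the automatic bankruptcy stay ran from July 19, 2000 to September 15, 2001, the deadline is extended by 423 days to November 19, 2001.
The pending criminal prosecution starting December 12, 2001 came too late — the period had run on November 19, 2001 — and so does not extend the deadline.
The other events in the timeline have no effect on the limitation period under the stated rules.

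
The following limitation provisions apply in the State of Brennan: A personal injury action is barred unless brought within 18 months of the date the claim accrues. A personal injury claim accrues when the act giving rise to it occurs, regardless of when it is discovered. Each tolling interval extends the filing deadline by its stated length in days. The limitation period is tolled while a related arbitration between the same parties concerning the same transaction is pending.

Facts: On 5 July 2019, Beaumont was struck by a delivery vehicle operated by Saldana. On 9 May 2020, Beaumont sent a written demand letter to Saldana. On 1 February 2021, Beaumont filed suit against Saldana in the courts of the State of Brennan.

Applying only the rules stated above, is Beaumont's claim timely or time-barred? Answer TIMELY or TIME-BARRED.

The claim accrued on 5 July 2019, when the wrongful act occurred.
The untolled deadline — 18 months after 5 July 2019 — is 5 January 2021.
The other events in the timeline have no effect on the limitation period under the stated rules.
Beaumont filed on 1 February 2021, after the 5 January 2021 deadline, so the action is time-barred.

TIME-BARRED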